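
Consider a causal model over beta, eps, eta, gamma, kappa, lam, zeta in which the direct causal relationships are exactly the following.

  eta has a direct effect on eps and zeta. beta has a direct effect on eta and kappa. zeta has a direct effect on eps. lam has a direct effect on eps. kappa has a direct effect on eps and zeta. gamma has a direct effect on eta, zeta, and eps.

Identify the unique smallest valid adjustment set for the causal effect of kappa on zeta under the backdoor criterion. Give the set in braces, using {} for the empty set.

Variables eligible for adjustment (non-descendants of kappa, excluding kappa and zeta): {beta, eta, gamma, lam}.
Backdoor paths from kappa to zeta:
  P1: kappa <- beta -> eta <- gamma -> zeta
  P2: kappa <- beta -> eta <- gamma -> eps <- zeta
  P3: kappa <- beta -> eta -> zeta
  P4: kappa <- beta -> eta -> eps <- gamma -> zeta
  P5: kappa <- beta -> eta -> eps <- zeta
The empty set is not sufficient: P3 (kappa <- beta -> eta -> zeta) has no collider blocking it and no conditioned non-collider, so it is open.
Try {beta}:
  P1: blocked at fork node beta ∈ conditioning set.
  P2: blocked at fork node beta ∈ conditioning set.
  P3: blocked at fork node beta ∈ conditioning set.
  P4: blocked at fork node beta ∈ conditioning set.
  P5: blocked at fork node beta ∈ conditioning set.
{beta} contains no descendant of kappa and blocks every backdoor path.
No other singleton works — e.g. {lam} leaves P3 open — so {beta} is the unique smallest valid adjustment set.

{beta}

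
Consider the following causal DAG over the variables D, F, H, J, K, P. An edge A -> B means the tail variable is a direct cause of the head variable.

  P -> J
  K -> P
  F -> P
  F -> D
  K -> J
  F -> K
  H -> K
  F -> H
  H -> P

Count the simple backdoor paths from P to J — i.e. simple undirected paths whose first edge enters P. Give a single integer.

A backdoor path from P to J is any simple undirected path whose first edge points into P (i.e. leaves P via a parent).
Parents of P: {F, H, K}.
Enumerating:
  P1: P <- F -> H -> K -> J
  P2: P <- F -> K -> J
  P3: P <- H <- F -> K -> J
  P4: P <- H -> K -> J
  P5: P <- K -> J
That exhausts the simple backdoor paths. Count: 5.

5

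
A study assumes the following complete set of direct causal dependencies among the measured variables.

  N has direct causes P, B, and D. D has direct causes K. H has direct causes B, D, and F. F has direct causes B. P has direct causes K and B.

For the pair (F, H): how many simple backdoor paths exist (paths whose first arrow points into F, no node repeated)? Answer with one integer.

5

A backdoor path from F to H is any simple undirected path whose first edge points into F (i.e. leaves F via a parent).
Parents of F: {B}.
Enumerating:
  P1: F <- B -> P <- K -> D -> H
  P2: F <- B -> P -> N <- D -> H
  P3: F <- B -> H
  P4: F <- B -> N <- D -> H
  P5: F <- B -> N <- P <- K -> D -> H
That exhausts the simple backdoor paths. Count: 5.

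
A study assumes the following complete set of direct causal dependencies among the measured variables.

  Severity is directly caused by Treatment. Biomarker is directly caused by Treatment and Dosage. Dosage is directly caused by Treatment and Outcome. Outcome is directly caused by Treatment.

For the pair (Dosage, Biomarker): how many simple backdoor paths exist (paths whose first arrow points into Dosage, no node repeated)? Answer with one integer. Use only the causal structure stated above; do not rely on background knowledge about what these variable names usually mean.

A backdoor path from Dosage to Biomarker is any simple undirected path whose first edge points into Dosage (i.e. leaves Dosage via a parent).
Parents of Dosage: {Outcome, Treatment}.
Enumerating:
  P1: Dosage <- Treatment -> Biomarker
  P2: Dosage <- Outcome <- Treatment -> Biomarker
That exhausts the simple backdoor paths. Count: 2.

2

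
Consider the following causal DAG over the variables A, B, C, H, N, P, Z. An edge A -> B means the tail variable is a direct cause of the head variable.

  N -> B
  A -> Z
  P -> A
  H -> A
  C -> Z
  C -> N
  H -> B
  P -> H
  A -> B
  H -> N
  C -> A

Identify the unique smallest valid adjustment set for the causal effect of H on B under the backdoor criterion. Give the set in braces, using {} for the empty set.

Variables eligible for adjustment (non-descendants of H, excluding H and B): {C, P}.
Backdoor paths from H to B:
  P1: H <- P -> A <- C -> N -> B
  P2: H <- P -> A -> B
  P3: H <- P -> A -> Z <- C -> N -> B
The empty set is not sufficient: P2 (H <- P -> A -> B) has no collider blocking it and no conditioned non-collider, so it is open.
Try {P}:
  P1: blocked at fork node P ∈ conditioning set.
  P2: blocked at fork node P ∈ conditioning set.
  P3: blocked at fork node P ∈ conditioning set.
{P} contains no descendant of H and blocks every backdoor path.
No other singleton works — e.g. {C} leaves P2 open — so {P} is the unique smallest valid adjustment set.

{P}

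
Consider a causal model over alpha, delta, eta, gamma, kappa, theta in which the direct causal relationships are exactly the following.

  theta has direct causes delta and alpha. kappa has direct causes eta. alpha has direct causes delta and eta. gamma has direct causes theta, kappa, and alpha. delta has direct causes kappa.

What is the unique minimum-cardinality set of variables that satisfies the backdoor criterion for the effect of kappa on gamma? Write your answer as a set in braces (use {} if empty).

{eta}

Variables eligible for adjustment (non-descendants of kappa, excluding kappa and gamma): {eta}.
Backdoor paths from kappa to gamma:
  P1: kappa <- eta -> alpha <- delta -> theta -> gamma
  P2: kappa <- eta -> alpha -> theta -> gamma
  P3: kappa <- eta -> alpha -> gamma
The empty set is not sufficient: P2 (kappa <- eta -> alpha -> theta -> gamma) has no collider blocking it and no conditioned non-collider, so it is open.
Try {eta}:
  P1: blocked at fork node eta ∈ conditioning set.
  P2: blocked at fork node eta ∈ conditioning set.
  P3: blocked at fork node eta ∈ conditioning set.
{eta} contains no descendant of kappa and blocks every backdoor path.
{eta} is the unique smallest valid adjustment set.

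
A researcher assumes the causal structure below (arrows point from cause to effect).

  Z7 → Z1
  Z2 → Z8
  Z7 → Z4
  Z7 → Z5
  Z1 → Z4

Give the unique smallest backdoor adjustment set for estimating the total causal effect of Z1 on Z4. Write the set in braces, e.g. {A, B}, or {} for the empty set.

{Z7}

Variables eligible for adjustment (non-descendants of Z1, excluding Z1 and Z4): {Z2, Z5, Z7, Z8}.
Backdoor paths from Z1 to Z4:
  P1: Z1 <- Z7 -> Z4
The empty set is not sufficient: P1 (Z1 <- Z7 -> Z4) has no collider blocking it and no conditioned non-collider, so it is open.
Try {Z7}:
  P1: blocked at fork node Z7 ∈ conditioning set.
{Z7} contains no descendant of Z1 and blocks every backdoor path.
No other singleton works — e.g. {Z2} leaves P1 open — so {Z7} is the unique smallest valid adjustment set.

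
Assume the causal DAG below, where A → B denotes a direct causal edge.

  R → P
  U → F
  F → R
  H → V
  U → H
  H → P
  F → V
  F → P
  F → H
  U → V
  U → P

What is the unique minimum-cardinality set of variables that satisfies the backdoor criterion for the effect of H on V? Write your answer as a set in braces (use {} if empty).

{F, U}

Variables eligible for adjustment (non-descendants of H, excluding H and V): {F, R, U}.
Backdoor paths from H to V:
  P1: H <- U -> F -> V
  P2: H <- U -> V
  P3: H <- U -> P <- F -> V
  P4: H <- U -> P <- R <- F -> V
  P5: H <- F <- U -> V
  P6: H <- F -> R -> P <- U -> V
  P7: H <- F -> V
  P8: H <- F -> P <- U -> V
The empty set is not sufficient: P1 (H <- U -> F -> V) has no collider blocking it and no conditioned non-collider, so it is open.
Try {F, U}:
  P1: blocked at fork node U ∈ conditioning set.
  P2: blocked at fork node U ∈ conditioning set.
  P3: blocked at fork node U ∈ conditioning set.
  P4: blocked at fork node U ∈ conditioning set.
  P5: blocked at chain node F ∈ conditioning set.
  P6: blocked at fork node F ∈ conditioning set.
  P7: blocked at fork node F ∈ conditioning set.
  P8: blocked at fork node F ∈ conditioning set.
{F, U} contains no descendant of H and blocks every backdoor path.
Every element of {F, U} is needed (dropping F leaves P7 open; dropping U leaves P2 open), so no proper subset is valid.
Among all size-2 subsets of the eligible variables, only {F, U} blocks every backdoor path, so it is the unique smallest valid adjustment set.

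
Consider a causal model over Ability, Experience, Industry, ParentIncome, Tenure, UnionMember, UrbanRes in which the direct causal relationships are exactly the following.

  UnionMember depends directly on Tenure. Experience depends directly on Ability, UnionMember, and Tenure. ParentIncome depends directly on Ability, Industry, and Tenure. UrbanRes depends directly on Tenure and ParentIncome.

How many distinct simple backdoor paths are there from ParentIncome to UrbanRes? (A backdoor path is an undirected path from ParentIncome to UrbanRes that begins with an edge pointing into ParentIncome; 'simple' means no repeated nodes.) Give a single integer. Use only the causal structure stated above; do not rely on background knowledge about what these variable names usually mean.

3

A backdoor path from ParentIncome to UrbanRes is any simple undirected path whose first edge points into ParentIncome (i.e. leaves ParentIncome via a parent).
Parents of ParentIncome: {Ability, Industry, Tenure}.
Enumerating:
  P1: ParentIncome <- Tenure -> UrbanRes
  P2: ParentIncome <- Ability -> Experience <- Tenure -> UrbanRes
  P3: ParentIncome <- Ability -> Experience <- UnionMember <- Tenure -> UrbanRes
That exhausts the simple backdoor paths. Count: 3.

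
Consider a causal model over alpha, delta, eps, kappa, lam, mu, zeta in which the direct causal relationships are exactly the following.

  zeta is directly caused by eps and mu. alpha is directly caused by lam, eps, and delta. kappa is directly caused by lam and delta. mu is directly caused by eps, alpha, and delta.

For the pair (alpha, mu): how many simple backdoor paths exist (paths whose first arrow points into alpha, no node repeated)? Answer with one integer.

A backdoor path from alpha to mu is any simple undirected path whose first edge points into alpha (i.e. leaves alpha via a parent).
Parents of alpha: {delta, eps, lam}.
Enumerating:
  P1: alpha <- lam -> kappa <- delta -> mu
  P2: alpha <- eps -> mu
  P3: alpha <- eps -> zeta <- mu
  P4: alpha <- delta -> mu
That exhausts the simple backdoor paths. Count: 4.

4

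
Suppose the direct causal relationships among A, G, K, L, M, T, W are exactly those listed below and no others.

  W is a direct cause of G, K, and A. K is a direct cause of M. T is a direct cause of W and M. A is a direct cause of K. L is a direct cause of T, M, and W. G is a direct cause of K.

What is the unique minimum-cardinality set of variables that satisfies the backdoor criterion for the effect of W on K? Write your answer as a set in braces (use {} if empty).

{}

Variables eligible for adjustment (non-descendants of W, excluding W and K): {L, T}.
Backdoor paths from W to K:
  P1: W <- L -> T -> M <- K
  P2: W <- L -> M <- K
  P3: W <- T <- L -> M <- K
  P4: W <- T -> M <- K
Each backdoor path contains an unconditioned collider, so every path is already blocked with the empty conditioning set:
  P1: blocked at collider M (neither it nor any descendant is in the conditioning set).
  P2: blocked at collider M (neither it nor any descendant is in the conditioning set).
  P3: blocked at collider M (neither it nor any descendant is in the conditioning set).
  P4: blocked at collider M (neither it nor any descendant is in the conditioning set).
The empty set is therefore the unique smallest valid set.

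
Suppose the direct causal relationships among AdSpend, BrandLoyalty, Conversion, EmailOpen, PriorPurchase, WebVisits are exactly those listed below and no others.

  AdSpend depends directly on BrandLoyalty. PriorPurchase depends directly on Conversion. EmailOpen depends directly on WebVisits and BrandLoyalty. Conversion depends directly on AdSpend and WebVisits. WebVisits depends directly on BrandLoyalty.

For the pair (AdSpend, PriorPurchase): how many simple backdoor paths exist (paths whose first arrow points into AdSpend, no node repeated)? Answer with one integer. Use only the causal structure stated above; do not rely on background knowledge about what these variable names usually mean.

2

A backdoor path from AdSpend to PriorPurchase is any simple undirected path whose first edge points into AdSpend (i.e. leaves AdSpend via a parent).
Parents of AdSpend: {BrandLoyalty}.
Enumerating:
  P1: AdSpend <- BrandLoyalty -> WebVisits -> Conversion -> PriorPurchase
  P2: AdSpend <- BrandLoyalty -> EmailOpen <- WebVisits -> Conversion -> PriorPurchase
That exhausts the simple backdoor paths. Count: 2.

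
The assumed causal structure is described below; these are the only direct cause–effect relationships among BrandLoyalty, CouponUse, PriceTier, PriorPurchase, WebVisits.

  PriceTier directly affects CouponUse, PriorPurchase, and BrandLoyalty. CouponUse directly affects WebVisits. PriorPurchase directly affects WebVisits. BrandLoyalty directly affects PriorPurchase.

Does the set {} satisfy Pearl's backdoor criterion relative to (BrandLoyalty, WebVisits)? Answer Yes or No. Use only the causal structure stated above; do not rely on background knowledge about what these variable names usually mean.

Backdoor paths from BrandLoyalty to WebVisits (paths whose first edge points into BrandLoyalty):
  P1: BrandLoyalty <- PriceTier -> PriorPurchase -> WebVisits
  P2: BrandLoyalty <- PriceTier -> CouponUse -> WebVisits
Condition 1 (no descendant of BrandLoyalty in the set): holds — descendants of BrandLoyalty are {PriorPurchase, WebVisits}; none are in {}.
Condition 2 (every backdoor path blocked by {}):
  P1: open — no interior node is in the conditioning set.
  P2: open — no interior node is in the conditioning set.
{} does not satisfy the backdoor criterion.

No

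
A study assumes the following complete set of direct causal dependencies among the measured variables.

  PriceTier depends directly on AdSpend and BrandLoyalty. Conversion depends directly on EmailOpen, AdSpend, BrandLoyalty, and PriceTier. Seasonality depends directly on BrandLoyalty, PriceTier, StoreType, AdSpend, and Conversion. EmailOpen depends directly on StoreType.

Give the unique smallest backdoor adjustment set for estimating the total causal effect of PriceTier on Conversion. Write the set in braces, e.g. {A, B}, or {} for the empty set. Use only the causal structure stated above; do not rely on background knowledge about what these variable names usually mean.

Variables eligible for adjustment (non-descendants of PriceTier, excluding PriceTier and Conversion): {AdSpend, BrandLoyalty, EmailOpen, StoreType}.
Backdoor paths from PriceTier to Conversion:
  P1: PriceTier <- BrandLoyalty -> Conversion
  P2: PriceTier <- BrandLoyalty -> Seasonality <- StoreType -> EmailOpen -> Conversion
  P3: PriceTier <- BrandLoyalty -> Seasonality <- AdSpend -> Conversion
  P4: PriceTier <- BrandLoyalty -> Seasonality <- Conversion
  P5: PriceTier <- AdSpend -> Conversion
  P6: PriceTier <- AdSpend -> Seasonality <- StoreType -> EmailOpen -> Conversion
  P7: PriceTier <- AdSpend -> Seasonality <- BrandLoyalty -> Conversion
  P8: PriceTier <- AdSpend -> Seasonality <- Conversion
The empty set is not sufficient: P1 (PriceTier <- BrandLoyalty -> Conversion) has no collider blocking it and no conditioned non-collider, so it is open.
Try {AdSpend, BrandLoyalty}:
  P1: blocked at fork node BrandLoyalty ∈ conditioning set.
  P2: blocked at fork node BrandLoyalty ∈ conditioning set.
  P3: blocked at fork node BrandLoyalty ∈ conditioning set.
  P4: blocked at fork node BrandLoyalty ∈ conditioning set.
  P5: blocked at fork node AdSpend ∈ conditioning set.
  P6: blocked at fork node AdSpend ∈ conditioning set.
  P7: blocked at fork node AdSpend ∈ conditioning set.
  P8: blocked at fork node AdSpend ∈ conditioning set.
{AdSpend, BrandLoyalty} contains no descendant of PriceTier and blocks every backdoor path.
Every element of {AdSpend, BrandLoyalty} is needed (dropping AdSpend leaves P5 open; dropping BrandLoyalty leaves P1 open), so no proper subset is valid.
Among all size-2 subsets of the eligible variables, only {AdSpend, BrandLoyalty} blocks every backdoor path, so it is the unique smallest valid adjustment set.

{AdSpend, BrandLoyalty}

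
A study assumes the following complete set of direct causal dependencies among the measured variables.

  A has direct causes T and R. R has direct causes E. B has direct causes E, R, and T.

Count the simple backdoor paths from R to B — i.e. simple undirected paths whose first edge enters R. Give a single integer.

1

A backdoor path from R to B is any simple undirected path whose first edge points into R (i.e. leaves R via a parent).
Parents of R: {E}.
Enumerating:
  P1: R <- E -> B
That exhausts the simple backdoor paths. Count: 1.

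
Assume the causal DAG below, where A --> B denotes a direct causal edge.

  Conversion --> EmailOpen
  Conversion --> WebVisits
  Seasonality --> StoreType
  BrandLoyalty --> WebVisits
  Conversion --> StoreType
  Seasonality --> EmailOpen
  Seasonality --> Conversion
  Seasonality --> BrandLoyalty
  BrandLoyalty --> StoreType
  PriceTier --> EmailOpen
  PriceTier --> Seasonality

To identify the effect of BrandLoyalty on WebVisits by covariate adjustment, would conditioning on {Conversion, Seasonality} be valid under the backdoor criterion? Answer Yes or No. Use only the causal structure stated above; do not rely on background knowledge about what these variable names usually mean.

Backdoor paths from BrandLoyalty to WebVisits (paths whose first edge points into BrandLoyalty):
  P1: BrandLoyalty <- Seasonality <- PriceTier -> EmailOpen <- Conversion -> WebVisits
  P2: BrandLoyalty <- Seasonality -> Conversion -> WebVisits
  P3: BrandLoyalty <- Seasonality -> EmailOpen <- Conversion -> WebVisits
  P4: BrandLoyalty <- Seasonality -> StoreType <- Conversion -> WebVisits
Condition 1 (no descendant of BrandLoyalty in the set): holds — descendants of BrandLoyalty are {StoreType, WebVisits}; none are in {Conversion, Seasonality}.
Condition 2 (every backdoor path blocked by {Conversion, Seasonality}):
  P1: blocked at chain node Seasonality ∈ conditioning set.
  P2: blocked at fork node Seasonality ∈ conditioning set.
  P3: blocked at fork node Seasonality ∈ conditioning set.
  P4: blocked at fork node Seasonality ∈ conditioning set.
{Conversion, Seasonality} satisfies the backdoor criterion.

Yes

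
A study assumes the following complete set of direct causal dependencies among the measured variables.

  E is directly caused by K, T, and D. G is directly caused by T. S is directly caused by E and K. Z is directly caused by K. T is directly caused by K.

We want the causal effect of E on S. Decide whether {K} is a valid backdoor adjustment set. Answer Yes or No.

Yes

Backdoor paths from E to S (paths whose first edge points into E):
  P1: E <- K -> S
  P2: E <- T <- K -> S
Condition 1 (no descendant of E in the set): holds — descendants of E are {S}; none are in {K}.
Condition 2 (every backdoor path blocked by {K}):
  P1: blocked at fork node K ∈ conditioning set.
  P2: blocked at fork node K ∈ conditioning set.
{K} satisfies the backdoor criterion.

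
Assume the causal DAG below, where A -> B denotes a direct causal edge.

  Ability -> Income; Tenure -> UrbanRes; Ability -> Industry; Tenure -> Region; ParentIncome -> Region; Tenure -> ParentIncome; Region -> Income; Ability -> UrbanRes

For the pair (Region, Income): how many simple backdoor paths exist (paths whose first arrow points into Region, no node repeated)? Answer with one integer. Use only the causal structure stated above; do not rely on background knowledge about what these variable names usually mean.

2

A backdoor path from Region to Income is any simple undirected path whose first edge points into Region (i.e. leaves Region via a parent).
Parents of Region: {ParentIncome, Tenure}.
Enumerating:
  P1: Region <- Tenure -> UrbanRes <- Ability -> Income
  P2: Region <- ParentIncome <- Tenure -> UrbanRes <- Ability -> Income
That exhausts the simple backdoor paths. Count: 2.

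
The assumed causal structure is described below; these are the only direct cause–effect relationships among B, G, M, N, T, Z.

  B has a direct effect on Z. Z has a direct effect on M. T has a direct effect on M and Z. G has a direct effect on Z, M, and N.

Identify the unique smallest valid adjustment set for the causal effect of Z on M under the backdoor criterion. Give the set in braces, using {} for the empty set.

{G, T}

Variables eligible for adjustment (non-descendants of Z, excluding Z and M): {B, G, N, T}.
Backdoor paths from Z to M:
  P1: Z <- G -> M
  P2: Z <- T -> M
The empty set is not sufficient: P1 (Z <- G -> M) has no collider blocking it and no conditioned non-collider, so it is open.
Try {G, T}:
  P1: blocked at fork node G ∈ conditioning set.
  P2: blocked at fork node T ∈ conditioning set.
{G, T} contains no descendant of Z and blocks every backdoor path.
Every element of {G, T} is needed (dropping G leaves P1 open; dropping T leaves P2 open), so no proper subset is valid.
Among all size-2 subsets of the eligible variables, only {G, T} blocks every backdoor path, so it is the unique smallest valid adjustment set.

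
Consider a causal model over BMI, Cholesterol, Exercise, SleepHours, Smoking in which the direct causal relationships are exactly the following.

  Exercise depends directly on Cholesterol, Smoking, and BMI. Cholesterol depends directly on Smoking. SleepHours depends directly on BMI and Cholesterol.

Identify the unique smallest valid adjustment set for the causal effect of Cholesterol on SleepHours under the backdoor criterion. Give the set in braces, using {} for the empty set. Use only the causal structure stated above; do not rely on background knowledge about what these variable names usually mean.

Variables eligible for adjustment (non-descendants of Cholesterol, excluding Cholesterol and SleepHours): {BMI, Smoking}.
Backdoor paths from Cholesterol to SleepHours:
  P1: Cholesterol <- Smoking -> Exercise <- BMI -> SleepHours
Each backdoor path contains an unconditioned collider, so every path is already blocked with the empty conditioning set:
  P1: blocked at collider Exercise (neither it nor any descendant is in the conditioning set).
The empty set is therefore the unique smallest valid set.

{}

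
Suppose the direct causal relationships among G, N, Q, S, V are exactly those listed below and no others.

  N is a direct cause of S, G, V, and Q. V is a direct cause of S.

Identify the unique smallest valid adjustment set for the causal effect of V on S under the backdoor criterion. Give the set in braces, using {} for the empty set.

{N}

Variables eligible for adjustment (non-descendants of V, excluding V and S): {G, N, Q}.
Backdoor paths from V to S:
  P1: V <- N -> S
The empty set is not sufficient: P1 (V <- N -> S) has no collider blocking it and no conditioned non-collider, so it is open.
Try {N}:
  P1: blocked at fork node N ∈ conditioning set.
{N} contains no descendant of V and blocks every backdoor path.
No other singleton works — e.g. {G} leaves P1 open — so {N} is the unique smallest valid adjustment set.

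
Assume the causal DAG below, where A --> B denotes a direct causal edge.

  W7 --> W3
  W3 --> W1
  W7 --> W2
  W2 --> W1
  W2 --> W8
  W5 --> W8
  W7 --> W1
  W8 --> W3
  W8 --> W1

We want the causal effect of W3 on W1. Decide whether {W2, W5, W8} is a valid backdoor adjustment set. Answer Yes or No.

Backdoor paths from W3 to W1 (paths whose first edge points into W3):
  P1: W3 <- W7 -> W2 -> W8 -> W1
  P2: W3 <- W7 -> W2 -> W1
  P3: W3 <- W7 -> W1
  P4: W3 <- W8 <- W2 <- W7 -> W1
  P5: W3 <- W8 <- W2 -> W1
  P6: W3 <- W8 -> W1
Condition 1 (no descendant of W3 in the set): holds — descendants of W3 are {W1}; none are in {W2, W5, W8}.
Condition 2 (every backdoor path blocked by {W2, W5, W8}):
  P1: blocked at chain node W2 ∈ conditioning set.
  P2: blocked at chain node W2 ∈ conditioning set.
  P3: open — no interior node is in the conditioning set.
  P4: blocked at chain node W8 ∈ conditioning set.
  P5: blocked at chain node W8 ∈ conditioning set.
  P6: blocked at fork node W8 ∈ conditioning set.
{W2, W5, W8} does not satisfy the backdoor criterion.

No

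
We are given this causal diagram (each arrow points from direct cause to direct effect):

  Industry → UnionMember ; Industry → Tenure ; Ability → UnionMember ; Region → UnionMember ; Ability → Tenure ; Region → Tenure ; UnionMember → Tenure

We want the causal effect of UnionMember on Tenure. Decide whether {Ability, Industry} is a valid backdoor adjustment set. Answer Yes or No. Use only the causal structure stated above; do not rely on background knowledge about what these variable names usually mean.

No

Backdoor paths from UnionMember to Tenure (paths whose first edge points into UnionMember):
  P1: UnionMember <- Ability -> Tenure
  P2: UnionMember <- Region -> Tenure
  P3: UnionMember <- Industry -> Tenure
Condition 1 (no descendant of UnionMember in the set): holds — descendants of UnionMember are {Tenure}; none are in {Ability, Industry}.
Condition 2 (every backdoor path blocked by {Ability, Industry}):
  P1: blocked at fork node Ability ∈ conditioning set.
  P2: open — no interior node is in the conditioning set.
  P3: blocked at fork node Industry ∈ conditioning set.
{Ability, Industry} does not satisfy the backdoor criterion.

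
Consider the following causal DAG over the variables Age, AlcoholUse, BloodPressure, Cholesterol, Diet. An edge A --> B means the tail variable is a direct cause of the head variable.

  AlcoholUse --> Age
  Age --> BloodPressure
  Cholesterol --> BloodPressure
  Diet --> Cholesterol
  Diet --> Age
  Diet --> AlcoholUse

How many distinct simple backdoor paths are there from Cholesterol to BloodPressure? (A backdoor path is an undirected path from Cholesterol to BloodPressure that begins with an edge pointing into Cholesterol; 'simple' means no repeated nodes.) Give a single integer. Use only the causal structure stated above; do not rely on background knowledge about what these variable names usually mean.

2

A backdoor path from Cholesterol to BloodPressure is any simple undirected path whose first edge points into Cholesterol (i.e. leaves Cholesterol via a parent).
Parents of Cholesterol: {Diet}.
Enumerating:
  P1: Cholesterol <- Diet -> AlcoholUse -> Age -> BloodPressure
  P2: Cholesterol <- Diet -> Age -> BloodPressure
That exhausts the simple backdoor paths. Count: 2.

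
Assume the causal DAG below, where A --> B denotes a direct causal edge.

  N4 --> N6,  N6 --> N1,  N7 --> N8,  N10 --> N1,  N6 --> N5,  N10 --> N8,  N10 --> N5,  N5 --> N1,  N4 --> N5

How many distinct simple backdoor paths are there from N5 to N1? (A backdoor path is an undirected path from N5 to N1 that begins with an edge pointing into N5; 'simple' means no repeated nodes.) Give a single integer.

3

A backdoor path from N5 to N1 is any simple undirected path whose first edge points into N5 (i.e. leaves N5 via a parent).
Parents of N5: {N10, N4, N6}.
Enumerating:
  P1: N5 <- N10 -> N1
  P2: N5 <- N4 -> N6 -> N1
  P3: N5 <- N6 -> N1
That exhausts the simple backdoor paths. Count: 3.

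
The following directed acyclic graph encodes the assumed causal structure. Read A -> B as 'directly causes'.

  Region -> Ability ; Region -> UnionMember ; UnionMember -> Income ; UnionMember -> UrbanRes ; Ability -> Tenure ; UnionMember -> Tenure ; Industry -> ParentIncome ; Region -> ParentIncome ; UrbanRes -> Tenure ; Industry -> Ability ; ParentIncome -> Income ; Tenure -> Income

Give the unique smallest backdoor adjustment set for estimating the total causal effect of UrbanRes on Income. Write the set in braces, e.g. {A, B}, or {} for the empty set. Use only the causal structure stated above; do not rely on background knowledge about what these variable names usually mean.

Variables eligible for adjustment (non-descendants of UrbanRes, excluding UrbanRes and Income): {Ability, Industry, ParentIncome, Region, UnionMember}.
Backdoor paths from UrbanRes to Income:
  P1: UrbanRes <- UnionMember <- Region -> Ability <- Industry -> ParentIncome -> Income
  P2: UrbanRes <- UnionMember <- Region -> Ability -> Tenure -> Income
  P3: UrbanRes <- UnionMember <- Region -> ParentIncome <- Industry -> Ability -> Tenure -> Income
  P4: UrbanRes <- UnionMember <- Region -> ParentIncome -> Income
  P5: UrbanRes <- UnionMember -> Tenure <- Ability <- Industry -> ParentIncome -> Income
  P6: UrbanRes <- UnionMember -> Tenure <- Ability <- Region -> ParentIncome -> Income
  P7: UrbanRes <- UnionMember -> Tenure -> Income
  P8: UrbanRes <- UnionMember -> Income
The empty set is not sufficient: P2 (UrbanRes <- UnionMember <- Region -> Ability -> Tenure -> Income) has no collider blocking it and no conditioned non-collider, so it is open.
Try {UnionMember}:
  P1: blocked at chain node UnionMember ∈ conditioning set.
  P2: blocked at chain node UnionMember ∈ conditioning set.
  P3: blocked at chain node UnionMember ∈ conditioning set.
  P4: blocked at chain node UnionMember ∈ conditioning set.
  P5: blocked at fork node UnionMember ∈ conditioning set.
  P6: blocked at fork node UnionMember ∈ conditioning set.
  P7: blocked at fork node UnionMember ∈ conditioning set.
  P8: blocked at fork node UnionMember ∈ conditioning set.
{UnionMember} contains no descendant of UrbanRes and blocks every backdoor path.
No other singleton works — e.g. {Industry} leaves P2 open — so {UnionMember} is the unique smallest valid adjustment set.

{UnionMember}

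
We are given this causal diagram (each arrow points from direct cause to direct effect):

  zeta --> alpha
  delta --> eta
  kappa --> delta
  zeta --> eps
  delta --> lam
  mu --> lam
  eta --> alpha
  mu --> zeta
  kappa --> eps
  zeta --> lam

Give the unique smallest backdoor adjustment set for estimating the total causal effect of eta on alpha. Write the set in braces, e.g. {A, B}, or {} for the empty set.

{}

Variables eligible for adjustment (non-descendants of eta, excluding eta and alpha): {delta, eps, kappa, lam, mu, zeta}.
Backdoor paths from eta to alpha:
  P1: eta <- delta <- kappa -> eps <- zeta -> alpha
  P2: eta <- delta -> lam <- mu -> zeta -> alpha
  P3: eta <- delta -> lam <- zeta -> alpha
Each backdoor path contains an unconditioned collider, so every path is already blocked with the empty conditioning set:
  P1: blocked at collider eps (neither it nor any descendant is in the conditioning set).
  P2: blocked at collider lam (neither it nor any descendant is in the conditioning set).
  P3: blocked at collider lam (neither it nor any descendant is in the conditioning set).
The empty set is therefore the unique smallest valid set.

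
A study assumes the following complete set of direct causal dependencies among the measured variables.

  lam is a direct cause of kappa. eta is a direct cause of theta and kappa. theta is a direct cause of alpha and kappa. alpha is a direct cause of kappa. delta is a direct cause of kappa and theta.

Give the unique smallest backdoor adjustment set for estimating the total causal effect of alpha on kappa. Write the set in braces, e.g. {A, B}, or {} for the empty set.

{theta}

Variables eligible for adjustment (non-descendants of alpha, excluding alpha and kappa): {delta, eta, lam, theta}.
Backdoor paths from alpha to kappa:
  P1: alpha <- theta <- delta -> kappa
  P2: alpha <- theta <- eta -> kappa
  P3: alpha <- theta -> kappa
The empty set is not sufficient: P1 (alpha <- theta <- delta -> kappa) has no collider blocking it and no conditioned non-collider, so it is open.
Try {theta}:
  P1: blocked at chain node theta ∈ conditioning set.
  P2: blocked at chain node theta ∈ conditioning set.
  P3: blocked at fork node theta ∈ conditioning set.
{theta} contains no descendant of alpha and blocks every backdoor path.
No other singleton works — e.g. {lam} leaves P1 open — so {theta} is the unique smallest valid adjustment set.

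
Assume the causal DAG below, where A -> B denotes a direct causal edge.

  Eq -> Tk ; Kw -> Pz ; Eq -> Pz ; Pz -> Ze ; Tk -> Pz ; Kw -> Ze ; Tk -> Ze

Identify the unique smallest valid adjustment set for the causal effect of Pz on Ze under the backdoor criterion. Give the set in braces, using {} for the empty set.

{Kw, Tk}

Variables eligible for adjustment (non-descendants of Pz, excluding Pz and Ze): {Eq, Kw, Tk}.
Backdoor paths from Pz to Ze:
  P1: Pz <- Eq -> Tk -> Ze
  P2: Pz <- Tk -> Ze
  P3: Pz <- Kw -> Ze
The empty set is not sufficient: P1 (Pz <- Eq -> Tk -> Ze) has no collider blocking it and no conditioned non-collider, so it is open.
Try {Kw, Tk}:
  P1: blocked at chain node Tk ∈ conditioning set.
  P2: blocked at fork node Tk ∈ conditioning set.
  P3: blocked at fork node Kw ∈ conditioning set.
{Kw, Tk} contains no descendant of Pz and blocks every backdoor path.
Every element of {Kw, Tk} is needed (dropping Kw leaves P3 open; dropping Tk leaves P1 open), so no proper subset is valid.
Among all size-2 subsets of the eligible variables, only {Kw, Tk} blocks every backdoor path, so it is the unique smallest valid adjustment set.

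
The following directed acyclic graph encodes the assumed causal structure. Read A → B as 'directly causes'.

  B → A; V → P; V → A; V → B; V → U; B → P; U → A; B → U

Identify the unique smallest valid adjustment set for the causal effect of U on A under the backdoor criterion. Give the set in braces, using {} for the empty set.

{B, V}

Variables eligible for adjustment (non-descendants of U, excluding U and A): {B, P, V}.
Backdoor paths from U to A:
  P1: U <- V -> B -> A
  P2: U <- V -> A
  P3: U <- V -> P <- B -> A
  P4: U <- B <- V -> A
  P5: U <- B -> A
  P6: U <- B -> P <- V -> A
The empty set is not sufficient: P1 (U <- V -> B -> A) has no collider blocking it and no conditioned non-collider, so it is open.
Try {B, V}:
  P1: blocked at fork node V ∈ conditioning set.
  P2: blocked at fork node V ∈ conditioning set.
  P3: blocked at fork node V ∈ conditioning set.
  P4: blocked at chain node B ∈ conditioning set.
  P5: blocked at fork node B ∈ conditioning set.
  P6: blocked at fork node B ∈ conditioning set.
{B, V} contains no descendant of U and blocks every backdoor path.
Every element of {B, V} is needed (dropping B leaves P5 open; dropping V leaves P2 open), so no proper subset is valid.
Among all size-2 subsets of the eligible variables, only {B, V} blocks every backdoor path, so it is the unique smallest valid adjustment set.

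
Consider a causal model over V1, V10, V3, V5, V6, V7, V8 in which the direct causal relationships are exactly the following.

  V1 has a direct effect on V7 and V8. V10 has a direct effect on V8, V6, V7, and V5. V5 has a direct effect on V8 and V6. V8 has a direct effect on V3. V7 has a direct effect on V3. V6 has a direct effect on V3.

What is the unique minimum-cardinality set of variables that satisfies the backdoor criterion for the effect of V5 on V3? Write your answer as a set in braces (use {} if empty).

Variables eligible for adjustment (non-descendants of V5, excluding V5 and V3): {V1, V10, V7}.
Backdoor paths from V5 to V3:
  P1: V5 <- V10 -> V6 -> V3
  P2: V5 <- V10 -> V8 <- V1 -> V7 -> V3
  P3: V5 <- V10 -> V8 -> V3
  P4: V5 <- V10 -> V7 <- V1 -> V8 -> V3
  P5: V5 <- V10 -> V7 -> V3
The empty set is not sufficient: P1 (V5 <- V10 -> V6 -> V3) has no collider blocking it and no conditioned non-collider, so it is open.
Try {V10}:
  P1: blocked at fork node V10 ∈ conditioning set.
  P2: blocked at fork node V10 ∈ conditioning set.
  P3: blocked at fork node V10 ∈ conditioning set.
  P4: blocked at fork node V10 ∈ conditioning set.
  P5: blocked at fork node V10 ∈ conditioning set.
{V10} contains no descendant of V5 and blocks every backdoor path.
No other singleton works — e.g. {V1} leaves P1 open — so {V10} is the unique smallest valid adjustment set.

{V10}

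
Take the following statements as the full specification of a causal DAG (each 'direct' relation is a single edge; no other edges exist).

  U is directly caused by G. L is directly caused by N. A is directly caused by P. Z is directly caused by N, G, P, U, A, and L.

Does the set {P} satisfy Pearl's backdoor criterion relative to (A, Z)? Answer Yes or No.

Backdoor paths from A to Z (paths whose first edge points into A):
  P1: A <- P -> Z
Condition 1 (no descendant of A in the set): holds — descendants of A are {Z}; none are in {P}.
Condition 2 (every backdoor path blocked by {P}):
  P1: blocked at fork node P ∈ conditioning set.
{P} satisfies the backdoor criterion.

Yes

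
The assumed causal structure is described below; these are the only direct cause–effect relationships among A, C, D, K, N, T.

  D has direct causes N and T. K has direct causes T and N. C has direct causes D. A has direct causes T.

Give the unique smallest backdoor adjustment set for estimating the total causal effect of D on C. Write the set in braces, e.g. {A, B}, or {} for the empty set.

Variables eligible for adjustment (non-descendants of D, excluding D and C): {A, K, N, T}.
Backdoor paths from D to C:
  (none)
With no backdoor paths the empty set already satisfies the criterion, and it is trivially minimal.

{}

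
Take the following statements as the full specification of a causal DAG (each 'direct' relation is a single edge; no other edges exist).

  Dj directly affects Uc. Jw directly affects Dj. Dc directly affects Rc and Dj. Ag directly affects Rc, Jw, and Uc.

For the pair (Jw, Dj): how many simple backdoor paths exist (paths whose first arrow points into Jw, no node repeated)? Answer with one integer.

2

A backdoor path from Jw to Dj is any simple undirected path whose first edge points into Jw (i.e. leaves Jw via a parent).
Parents of Jw: {Ag}.
Enumerating:
  P1: Jw <- Ag -> Rc <- Dc -> Dj
  P2: Jw <- Ag -> Uc <- Dj
That exhausts the simple backdoor paths. Count: 2.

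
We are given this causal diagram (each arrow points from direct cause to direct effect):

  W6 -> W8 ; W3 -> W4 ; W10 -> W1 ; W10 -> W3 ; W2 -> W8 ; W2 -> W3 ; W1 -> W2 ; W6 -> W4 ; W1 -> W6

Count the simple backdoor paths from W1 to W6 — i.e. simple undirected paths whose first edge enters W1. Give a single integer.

2

A backdoor path from W1 to W6 is any simple undirected path whose first edge points into W1 (i.e. leaves W1 via a parent).
Parents of W1: {W10}.
Enumerating:
  P1: W1 <- W10 -> W3 <- W2 -> W8 <- W6
  P2: W1 <- W10 -> W3 -> W4 <- W6
That exhausts the simple backdoor paths. Count: 2.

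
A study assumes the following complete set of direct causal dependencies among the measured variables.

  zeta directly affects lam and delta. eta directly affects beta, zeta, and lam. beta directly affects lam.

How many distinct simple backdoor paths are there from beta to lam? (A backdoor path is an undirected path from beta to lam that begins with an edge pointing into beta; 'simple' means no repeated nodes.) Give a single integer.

2

A backdoor path from beta to lam is any simple undirected path whose first edge points into beta (i.e. leaves beta via a parent).
Parents of beta: {eta}.
Enumerating:
  P1: beta <- eta -> zeta -> lam
  P2: beta <- eta -> lam
That exhausts the simple backdoor paths. Count: 2.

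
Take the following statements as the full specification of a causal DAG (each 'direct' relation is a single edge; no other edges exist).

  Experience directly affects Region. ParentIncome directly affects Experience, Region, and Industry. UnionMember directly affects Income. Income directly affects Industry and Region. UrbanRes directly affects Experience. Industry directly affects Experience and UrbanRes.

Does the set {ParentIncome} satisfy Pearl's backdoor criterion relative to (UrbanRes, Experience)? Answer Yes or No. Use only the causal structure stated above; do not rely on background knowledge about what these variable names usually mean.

No

Backdoor paths from UrbanRes to Experience (paths whose first edge points into UrbanRes):
  P1: UrbanRes <- Industry <- ParentIncome -> Experience
  P2: UrbanRes <- Industry <- ParentIncome -> Region <- Experience
  P3: UrbanRes <- Industry <- Income -> Region <- ParentIncome -> Experience
  P4: UrbanRes <- Industry <- Income -> Region <- Experience
  P5: UrbanRes <- Industry -> Experience
Condition 1 (no descendant of UrbanRes in the set): holds — descendants of UrbanRes are {Experience, Region}; none are in {ParentIncome}.
Condition 2 (every backdoor path blocked by {ParentIncome}):
  P1: blocked at fork node ParentIncome ∈ conditioning set.
  P2: blocked at fork node ParentIncome ∈ conditioning set.
  P3: blocked at collider Region (neither it nor any descendant is in the conditioning set).
  P4: blocked at collider Region (neither it nor any descendant is in the conditioning set).
  P5: open — no interior node is in the conditioning set.
{ParentIncome} does not satisfy the backdoor criterion.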